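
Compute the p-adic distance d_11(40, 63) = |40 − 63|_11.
d_11(40, 63) = 1

Step 1 — x − y = 40 − 63 = -23. Step 2 — v_11(-23) = 0 (factor: -23 = −(11^0 · 23); the sign does not affect v_p). Step 3 — |x − y|_11 = 11^{0} = 1.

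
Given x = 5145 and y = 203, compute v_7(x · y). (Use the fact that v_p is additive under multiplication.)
v_7(1044435) = 4

v_p(x) = 3 (factor: 5145 = 7^3 · 15); v_p(y) = 1 (factor: 203 = 7^1 · 29). Additivity: v_p(xy) = v_p(x) + v_p(y) = 3 + 1 = 4. (Direct check: xy = 1044435 = 7^4 · (435).)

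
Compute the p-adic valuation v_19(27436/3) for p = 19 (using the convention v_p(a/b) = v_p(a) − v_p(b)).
v_19(27436/3) = 3

Factor powers of 19 from the numerator and denominator of the reduced fraction: 27436 = 19^3 · 4 and 3 = 19^0 · 3. Apply v_p(a/b) = v_p(a) − v_p(b): v_19(27436/3) = 3 − 0 = 3.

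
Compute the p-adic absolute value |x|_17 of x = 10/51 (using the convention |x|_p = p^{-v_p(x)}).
|10/51|_17 = 17

Step 1 — compute v_17(x) by factoring powers of 17 out of the numerator and denominator: v_17(10/51) = -1. Step 2 — apply |x|_p = p^{-v_p(x)} = 17^{1} = 17.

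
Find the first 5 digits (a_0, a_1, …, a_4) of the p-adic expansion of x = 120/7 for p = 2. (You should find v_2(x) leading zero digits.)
(a_0, …, a_4) = (0, 0, 0, 1, 0)

v_2(120/7) = 3, so a_0 = ... = a_2 = 0. Factor out: x = 2^3 · u with u = 15/7 a unit in ℤ_2. Expand u iteratively via a_{v+i} = u_i mod 2, u_{i+1} = (u_i − a_{v+i})/2:
  u_0 = 15/7;  a_3 = 1;  u_1 = (u_0 − 1)/2 = 4/7
  u_1 = 4/7;  a_4 = 0;  u_2 = (u_1 − 0)/2 = 2/7
Digits: (0, 0, 0, 1, 0).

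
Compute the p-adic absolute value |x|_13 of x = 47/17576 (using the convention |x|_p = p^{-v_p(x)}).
|47/17576|_13 = 2197

Step 1 — compute v_13(x) by factoring powers of 13 out of the numerator and denominator: v_13(47/17576) = -3. Step 2 — apply |x|_p = p^{-v_p(x)} = 13^{3} = 2197.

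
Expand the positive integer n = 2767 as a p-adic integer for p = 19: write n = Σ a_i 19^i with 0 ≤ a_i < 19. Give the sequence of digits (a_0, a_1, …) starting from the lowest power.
(a_0, a_1, …) = (12, 12, 7)

Repeated division by 19 gives the digits low-to-high: 2767 = 12 + 12·19^1 + 7·19^2. Digit sequence: (12, 12, 7).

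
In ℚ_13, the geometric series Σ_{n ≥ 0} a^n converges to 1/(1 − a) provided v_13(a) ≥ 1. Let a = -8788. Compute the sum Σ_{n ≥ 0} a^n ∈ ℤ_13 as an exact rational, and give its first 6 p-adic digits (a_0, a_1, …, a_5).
Σ a^n = 1/(1 − a) = 1/8789;  first 6 digits = (1, 0, 0, 9, 12, 12)

v_13(a) = 3 ≥ 1, so the series converges in ℤ_13 to 1/(1 − a) = 1/(1 − (-8788)) = 1/8789. Expand this rational in ℤ_13: compute digits iteratively via d_i = x_i mod 13, x_{i+1} = (x_i − d_i)/13. The first 6 digits are (1, 0, 0, 9, 12, 12).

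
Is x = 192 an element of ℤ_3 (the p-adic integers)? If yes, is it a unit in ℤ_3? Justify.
x ∈ ℤ_3 but not a unit; v_3(x) = 1 > 0

ℤ_3 = {x ∈ ℚ_3 : v_3(x) ≥ 0} and ℤ_3^× = {x ∈ ℤ_3 : v_3(x) = 0}. Here v_3(192) = v_3(num) − v_3(den) = 1; compare against these criteria.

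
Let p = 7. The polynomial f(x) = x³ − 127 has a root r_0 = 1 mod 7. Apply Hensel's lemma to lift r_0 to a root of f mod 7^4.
r_3 = 1709 (mod 2401)

Hensel: r_{i+1} = r_i − f(r_i)/f′(r_i) mod 7^{i+2}, where f′(x) = 3x². Iterate:
  r_0 = 1 (mod 7)
  r_1 = 43 (mod 49)
  r_2 = 337 (mod 343)
  r_3 = 1709 (mod 2401)
Final: r = 1709 with f(r) ≡ 0 mod 7^4.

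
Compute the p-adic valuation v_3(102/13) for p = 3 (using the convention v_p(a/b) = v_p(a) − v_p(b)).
v_3(102/13) = 1

Factor powers of 3 from the numerator and denominator of the reduced fraction: 102 = 3^1 · 34 and 13 = 3^0 · 13. Apply v_p(a/b) = v_p(a) − v_p(b): v_3(102/13) = 1 − 0 = 1.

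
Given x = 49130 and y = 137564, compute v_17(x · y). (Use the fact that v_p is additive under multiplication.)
v_17(6758519320) = 6

v_p(x) = 3 (factor: 49130 = 17^3 · 10); v_p(y) = 3 (factor: 137564 = 17^3 · 28). Additivity: v_p(xy) = v_p(x) + v_p(y) = 3 + 3 = 6. (Direct check: xy = 6758519320 = 17^6 · (280).)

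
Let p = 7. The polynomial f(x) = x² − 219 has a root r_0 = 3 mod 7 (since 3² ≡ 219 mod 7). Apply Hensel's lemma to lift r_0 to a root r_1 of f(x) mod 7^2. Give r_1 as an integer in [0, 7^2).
r_1 = 38 (mod 49)

Hensel's recurrence: r_{i+1} = r_i − f(r_i)·(f′(r_i))^{-1} mod 7^{i+2}, with f′(x) = 2x. Iterate:
  r_0 = 3 (mod 7)
  r_1 = 38 (mod 49)
Final: r_1 = 38, and one checks f(r_1) ≡ 0 mod 7^2.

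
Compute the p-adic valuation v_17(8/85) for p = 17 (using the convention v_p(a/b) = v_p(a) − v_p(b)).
v_17(8/85) = -1

Factor powers of 17 from the numerator and denominator of the reduced fraction: 8 = 17^0 · 8 and 85 = 17^1 · 5. Apply v_p(a/b) = v_p(a) − v_p(b): v_17(8/85) = 0 − 1 = -1.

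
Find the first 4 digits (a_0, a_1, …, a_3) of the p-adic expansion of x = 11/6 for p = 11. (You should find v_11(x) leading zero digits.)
(a_0, …, a_3) = (0, 2, 9, 1)

v_11(11/6) = 1, so a_0 = ... = a_0 = 0. Factor out: x = 11^1 · u with u = 1/6 a unit in ℤ_11. Expand u iteratively via a_{v+i} = u_i mod 11, u_{i+1} = (u_i − a_{v+i})/11:
  u_0 = 1/6;  a_1 = 2;  u_1 = (u_0 − 2)/11 = -1/6
  u_1 = -1/6;  a_2 = 9;  u_2 = (u_1 − 9)/11 = -5/6
  u_2 = -5/6;  a_3 = 1;  u_3 = (u_2 − 1)/11 = -1/6
Digits: (0, 2, 9, 1).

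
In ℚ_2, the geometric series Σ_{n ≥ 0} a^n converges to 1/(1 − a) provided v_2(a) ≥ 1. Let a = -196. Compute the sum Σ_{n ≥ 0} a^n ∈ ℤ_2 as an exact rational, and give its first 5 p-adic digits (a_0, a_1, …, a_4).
Σ a^n = 1/(1 − a) = 1/197;  first 5 digits = (1, 0, 1, 1, 0)

v_2(a) = 2 ≥ 1, so the series converges in ℤ_2 to 1/(1 − a) = 1/(1 − (-196)) = 1/197. Expand this rational in ℤ_2: compute digits iteratively via d_i = x_i mod 2, x_{i+1} = (x_i − d_i)/2. The first 5 digits are (1, 0, 1, 1, 0).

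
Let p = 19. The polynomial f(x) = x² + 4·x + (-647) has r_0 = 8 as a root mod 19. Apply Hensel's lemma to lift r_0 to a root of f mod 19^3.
r_2 = 2003 (mod 6859)

Hensel: r_{i+1} = r_i − f(r_i)·(f′(r_i))^{-1} mod 19^{i+2}, f′(x) = 2x + 4. Iterate:
  r_0 = 8 (mod 19)
  r_1 = 198 (mod 361)
  r_2 = 2003 (mod 6859)
Final: r = 2003 satisfies f(r) ≡ 0 mod 19^3.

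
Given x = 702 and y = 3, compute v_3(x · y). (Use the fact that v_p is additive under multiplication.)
v_3(2106) = 4

v_p(x) = 3 (factor: 702 = 3^3 · 26); v_p(y) = 1 (factor: 3 = 3^1 · 1). Additivity: v_p(xy) = v_p(x) + v_p(y) = 3 + 1 = 4. (Direct check: xy = 2106 = 3^4 · (26).)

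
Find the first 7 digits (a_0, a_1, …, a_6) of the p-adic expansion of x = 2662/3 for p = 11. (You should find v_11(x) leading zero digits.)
(a_0, …, a_6) = (0, 0, 0, 8, 3, 7, 3)

v_11(2662/3) = 3, so a_0 = ... = a_2 = 0. Factor out: x = 11^3 · u with u = 2/3 a unit in ℤ_11. Expand u iteratively via a_{v+i} = u_i mod 11, u_{i+1} = (u_i − a_{v+i})/11:
  u_0 = 2/3;  a_3 = 8;  u_1 = (u_0 − 8)/11 = -2/3
  u_1 = -2/3;  a_4 = 3;  u_2 = (u_1 − 3)/11 = -1/3
  u_2 = -1/3;  a_5 = 7;  u_3 = (u_2 − 7)/11 = -2/3
  u_3 = -2/3;  a_6 = 3;  u_4 = (u_3 − 3)/11 = -1/3
Digits: (0, 0, 0, 8, 3, 7, 3).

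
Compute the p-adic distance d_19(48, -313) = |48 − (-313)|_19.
d_19(48, -313) = 1/361

Step 1 — x − y = 48 − (-313) = 361. Step 2 — v_19(361) = 2 (factor: 361 = (19^2 · 1); the sign does not affect v_p). Step 3 — |x − y|_19 = 19^{-2} = 1/361.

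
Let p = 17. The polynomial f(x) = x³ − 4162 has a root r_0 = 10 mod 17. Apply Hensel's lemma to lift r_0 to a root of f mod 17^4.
r_3 = 74045 (mod 83521)

Hensel: r_{i+1} = r_i − f(r_i)/f′(r_i) mod 17^{i+2}, where f′(x) = 3x². Iterate:
  r_0 = 10 (mod 17)
  r_1 = 61 (mod 289)
  r_2 = 350 (mod 4913)
  r_3 = 74045 (mod 83521)
Final: r = 74045 with f(r) ≡ 0 mod 17^4.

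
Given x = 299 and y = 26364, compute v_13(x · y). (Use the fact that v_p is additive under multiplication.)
v_13(7882836) = 4

v_p(x) = 1 (factor: 299 = 13^1 · 23); v_p(y) = 3 (factor: 26364 = 13^3 · 12). Additivity: v_p(xy) = v_p(x) + v_p(y) = 1 + 3 = 4. (Direct check: xy = 7882836 = 13^4 · (276).)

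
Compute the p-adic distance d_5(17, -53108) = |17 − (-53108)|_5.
d_5(17, -53108) = 1/3125

Step 1 — x − y = 17 − (-53108) = 53125. Step 2 — v_5(53125) = 5 (factor: 53125 = (5^5 · 17); the sign does not affect v_p). Step 3 — |x − y|_5 = 5^{-5} = 1/3125.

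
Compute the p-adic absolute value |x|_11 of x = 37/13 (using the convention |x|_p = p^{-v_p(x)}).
|37/13|_11 = 1

Step 1 — compute v_11(x) by factoring powers of 11 out of the numerator and denominator: v_11(37/13) = 0. Step 2 — apply |x|_p = p^{-v_p(x)} = 11^{0} = 1.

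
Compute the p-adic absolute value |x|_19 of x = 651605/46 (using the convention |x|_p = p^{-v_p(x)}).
|651605/46|_19 = 1/130321

Step 1 — compute v_19(x) by factoring powers of 19 out of the numerator and denominator: v_19(651605/46) = 4. Step 2 — apply |x|_p = p^{-v_p(x)} = 19^{-4} = 1/130321.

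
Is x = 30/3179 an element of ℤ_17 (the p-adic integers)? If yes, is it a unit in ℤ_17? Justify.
x ∉ ℤ_17 (v_17(x) = -2 < 0)

ℤ_17 = {x ∈ ℚ_17 : v_17(x) ≥ 0} and ℤ_17^× = {x ∈ ℤ_17 : v_17(x) = 0}. Here v_17(30/3179) = v_17(num) − v_17(den) = -2; compare against these criteria.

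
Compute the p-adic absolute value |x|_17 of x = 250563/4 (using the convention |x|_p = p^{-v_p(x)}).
|250563/4|_17 = 1/83521

Step 1 — compute v_17(x) by factoring powers of 17 out of the numerator and denominator: v_17(250563/4) = 4. Step 2 — apply |x|_p = p^{-v_p(x)} = 17^{-4} = 1/83521.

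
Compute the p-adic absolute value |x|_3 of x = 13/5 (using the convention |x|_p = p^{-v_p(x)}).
|13/5|_3 = 1

Step 1 — compute v_3(x) by factoring powers of 3 out of the numerator and denominator: v_3(13/5) = 0. Step 2 — apply |x|_p = p^{-v_p(x)} = 3^{0} = 1.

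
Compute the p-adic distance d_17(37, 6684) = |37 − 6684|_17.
d_17(37, 6684) = 1/289

Step 1 — x − y = 37 − 6684 = -6647. Step 2 — v_17(-6647) = 2 (factor: -6647 = −(17^2 · 23); the sign does not affect v_p). Step 3 — |x − y|_17 = 17^{-2} = 1/289.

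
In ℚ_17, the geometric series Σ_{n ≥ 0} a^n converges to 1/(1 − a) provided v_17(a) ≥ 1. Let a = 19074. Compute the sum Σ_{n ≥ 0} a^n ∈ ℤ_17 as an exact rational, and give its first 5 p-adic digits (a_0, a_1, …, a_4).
Σ a^n = 1/(1 − a) = -1/19073;  first 5 digits = (1, 0, 15, 3, 4)

v_17(a) = 2 ≥ 1, so the series converges in ℤ_17 to 1/(1 − a) = 1/(1 − 19074) = -1/19073. Expand this rational in ℤ_17: compute digits iteratively via d_i = x_i mod 17, x_{i+1} = (x_i − d_i)/17. The first 5 digits are (1, 0, 15, 3, 4).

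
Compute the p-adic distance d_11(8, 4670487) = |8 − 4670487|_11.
d_11(8, 4670487) = 1/161051

Step 1 — x − y = 8 − 4670487 = -4670479. Step 2 — v_11(-4670479) = 5 (factor: -4670479 = −(11^5 · 29); the sign does not affect v_p). Step 3 — |x − y|_11 = 11^{-5} = 1/161051.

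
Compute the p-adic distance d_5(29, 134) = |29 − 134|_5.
d_5(29, 134) = 1/5

Step 1 — x − y = 29 − 134 = -105. Step 2 — v_5(-105) = 1 (factor: -105 = −(5^1 · 21); the sign does not affect v_p). Step 3 — |x − y|_5 = 5^{-1} = 1/5.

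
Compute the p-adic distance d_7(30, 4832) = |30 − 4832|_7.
d_7(30, 4832) = 1/2401

Step 1 — x − y = 30 − 4832 = -4802. Step 2 — v_7(-4802) = 4 (factor: -4802 = −(7^4 · 2); the sign does not affect v_p). Step 3 — |x − y|_7 = 7^{-4} = 1/2401.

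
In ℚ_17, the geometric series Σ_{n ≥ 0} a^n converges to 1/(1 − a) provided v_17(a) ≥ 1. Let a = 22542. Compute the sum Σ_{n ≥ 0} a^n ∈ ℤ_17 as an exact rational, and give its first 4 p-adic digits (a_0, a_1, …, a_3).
Σ a^n = 1/(1 − a) = -1/22541;  first 4 digits = (1, 0, 10, 4)

v_17(a) = 2 ≥ 1, so the series converges in ℤ_17 to 1/(1 − a) = 1/(1 − 22542) = -1/22541. Expand this rational in ℤ_17: compute digits iteratively via d_i = x_i mod 17, x_{i+1} = (x_i − d_i)/17. The first 4 digits are (1, 0, 10, 4).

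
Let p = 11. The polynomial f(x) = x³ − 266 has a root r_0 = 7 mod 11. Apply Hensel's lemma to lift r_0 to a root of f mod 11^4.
r_3 = 5947 (mod 14641)

Hensel: r_{i+1} = r_i − f(r_i)/f′(r_i) mod 11^{i+2}, where f′(x) = 3x². Iterate:
  r_0 = 7 (mod 11)
  r_1 = 18 (mod 121)
  r_2 = 623 (mod 1331)
  r_3 = 5947 (mod 14641)
Final: r = 5947 with f(r) ≡ 0 mod 11^4.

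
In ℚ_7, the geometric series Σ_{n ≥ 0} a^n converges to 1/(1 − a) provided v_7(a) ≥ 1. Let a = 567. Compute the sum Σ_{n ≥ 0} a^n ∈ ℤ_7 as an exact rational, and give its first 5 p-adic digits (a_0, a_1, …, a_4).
Σ a^n = 1/(1 − a) = -1/566;  first 5 digits = (1, 4, 6, 1, 3)

v_7(a) = 1 ≥ 1, so the series converges in ℤ_7 to 1/(1 − a) = 1/(1 − 567) = -1/566. Expand this rational in ℤ_7: compute digits iteratively via d_i = x_i mod 7, x_{i+1} = (x_i − d_i)/7. The first 5 digits are (1, 4, 6, 1, 3).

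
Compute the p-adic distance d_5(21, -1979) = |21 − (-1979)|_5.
d_5(21, -1979) = 1/125

Step 1 — x − y = 21 − (-1979) = 2000. Step 2 — v_5(2000) = 3 (factor: 2000 = (5^3 · 16); the sign does not affect v_p). Step 3 — |x − y|_5 = 5^{-3} = 1/125.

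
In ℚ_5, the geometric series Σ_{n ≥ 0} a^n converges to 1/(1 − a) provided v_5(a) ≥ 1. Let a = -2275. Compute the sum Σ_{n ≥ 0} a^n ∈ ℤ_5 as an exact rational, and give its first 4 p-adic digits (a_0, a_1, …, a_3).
Σ a^n = 1/(1 − a) = 1/2276;  first 4 digits = (1, 0, 4, 1)

v_5(a) = 2 ≥ 1, so the series converges in ℤ_5 to 1/(1 − a) = 1/(1 − (-2275)) = 1/2276. Expand this rational in ℤ_5: compute digits iteratively via d_i = x_i mod 5, x_{i+1} = (x_i − d_i)/5. The first 4 digits are (1, 0, 4, 1).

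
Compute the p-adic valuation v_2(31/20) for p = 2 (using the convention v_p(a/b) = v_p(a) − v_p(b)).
v_2(31/20) = -2

Factor powers of 2 from the numerator and denominator of the reduced fraction: 31 = 2^0 · 31 and 20 = 2^2 · 5. Apply v_p(a/b) = v_p(a) − v_p(b): v_2(31/20) = 0 − 2 = -2.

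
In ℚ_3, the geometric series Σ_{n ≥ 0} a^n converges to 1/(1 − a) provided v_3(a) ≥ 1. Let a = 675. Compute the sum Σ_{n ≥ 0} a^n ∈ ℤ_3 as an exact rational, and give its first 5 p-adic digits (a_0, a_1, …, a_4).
Σ a^n = 1/(1 − a) = -1/674;  first 5 digits = (1, 0, 0, 1, 2)

v_3(a) = 3 ≥ 1, so the series converges in ℤ_3 to 1/(1 − a) = 1/(1 − 675) = -1/674. Expand this rational in ℤ_3: compute digits iteratively via d_i = x_i mod 3, x_{i+1} = (x_i − d_i)/3. The first 5 digits are (1, 0, 0, 1, 2).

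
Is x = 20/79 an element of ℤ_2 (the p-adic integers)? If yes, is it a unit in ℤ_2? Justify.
x ∈ ℤ_2 but not a unit; v_2(x) = 2 > 0

ℤ_2 = {x ∈ ℚ_2 : v_2(x) ≥ 0} and ℤ_2^× = {x ∈ ℤ_2 : v_2(x) = 0}. Here v_2(20/79) = v_2(num) − v_2(den) = 2; compare against these criteria.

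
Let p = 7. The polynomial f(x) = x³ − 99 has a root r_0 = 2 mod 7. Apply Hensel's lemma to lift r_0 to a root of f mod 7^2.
r_1 = 30 (mod 49)

Hensel: r_{i+1} = r_i − f(r_i)/f′(r_i) mod 7^{i+2}, where f′(x) = 3x². Iterate:
  r_0 = 2 (mod 7)
  r_1 = 30 (mod 49)
Final: r = 30 with f(r) ≡ 0 mod 7^2.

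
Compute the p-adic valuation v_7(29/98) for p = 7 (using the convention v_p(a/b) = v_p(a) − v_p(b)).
v_7(29/98) = -2

Factor powers of 7 from the numerator and denominator of the reduced fraction: 29 = 7^0 · 29 and 98 = 7^2 · 2. Apply v_p(a/b) = v_p(a) − v_p(b): v_7(29/98) = 0 − 2 = -2.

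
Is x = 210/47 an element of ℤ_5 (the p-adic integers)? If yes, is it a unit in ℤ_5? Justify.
x ∈ ℤ_5 but not a unit; v_5(x) = 1 > 0

ℤ_5 = {x ∈ ℚ_5 : v_5(x) ≥ 0} and ℤ_5^× = {x ∈ ℤ_5 : v_5(x) = 0}. Here v_5(210/47) = v_5(num) − v_5(den) = 1; compare against these criteria.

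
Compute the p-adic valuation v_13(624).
v_13(624) = 1

v_13(n) is the largest exponent k such that 13^k divides n. Factor out: 624 = 13^1 · 48. (Sign doesn't affect v_p.) So v_13(624) = 1.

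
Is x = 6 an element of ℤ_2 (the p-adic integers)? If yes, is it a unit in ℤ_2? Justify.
x ∈ ℤ_2 but not a unit; v_2(x) = 1 > 0

ℤ_2 = {x ∈ ℚ_2 : v_2(x) ≥ 0} and ℤ_2^× = {x ∈ ℤ_2 : v_2(x) = 0}. Here v_2(6) = v_2(num) − v_2(den) = 1; compare against these criteria.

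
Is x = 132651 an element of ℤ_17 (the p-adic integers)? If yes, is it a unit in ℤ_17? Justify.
x ∈ ℤ_17 but not a unit; v_17(x) = 3 > 0

ℤ_17 = {x ∈ ℚ_17 : v_17(x) ≥ 0} and ℤ_17^× = {x ∈ ℤ_17 : v_17(x) = 0}. Here v_17(132651) = v_17(num) − v_17(den) = 3; compare against these criteria.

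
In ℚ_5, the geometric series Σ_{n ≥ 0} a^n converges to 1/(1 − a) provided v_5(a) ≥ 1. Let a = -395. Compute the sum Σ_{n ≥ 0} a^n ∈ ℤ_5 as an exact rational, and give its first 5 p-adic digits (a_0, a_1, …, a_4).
Σ a^n = 1/(1 − a) = 1/396;  first 5 digits = (1, 1, 0, 1, 2)

v_5(a) = 1 ≥ 1, so the series converges in ℤ_5 to 1/(1 − a) = 1/(1 − (-395)) = 1/396. Expand this rational in ℤ_5: compute digits iteratively via d_i = x_i mod 5, x_{i+1} = (x_i − d_i)/5. The first 5 digits are (1, 1, 0, 1, 2).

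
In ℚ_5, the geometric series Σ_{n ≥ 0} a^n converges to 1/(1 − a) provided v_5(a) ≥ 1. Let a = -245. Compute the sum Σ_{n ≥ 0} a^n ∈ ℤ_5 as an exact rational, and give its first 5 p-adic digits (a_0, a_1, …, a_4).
Σ a^n = 1/(1 − a) = 1/246;  first 5 digits = (1, 1, 1, 4, 1)

v_5(a) = 1 ≥ 1, so the series converges in ℤ_5 to 1/(1 − a) = 1/(1 − (-245)) = 1/246. Expand this rational in ℤ_5: compute digits iteratively via d_i = x_i mod 5, x_{i+1} = (x_i − d_i)/5. The first 5 digits are (1, 1, 1, 4, 1).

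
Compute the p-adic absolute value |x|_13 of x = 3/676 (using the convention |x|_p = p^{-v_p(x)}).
|3/676|_13 = 169

Step 1 — compute v_13(x) by factoring powers of 13 out of the numerator and denominator: v_13(3/676) = -2. Step 2 — apply |x|_p = p^{-v_p(x)} = 13^{2} = 169.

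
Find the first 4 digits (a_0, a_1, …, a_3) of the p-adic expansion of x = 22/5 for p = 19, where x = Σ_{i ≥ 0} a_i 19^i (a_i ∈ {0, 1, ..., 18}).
(a_0, …, a_3) = (12, 11, 7, 11)

v_19(22/5) = 0 (numerator and denominator both coprime to 19), so x ∈ ℤ_19^×. Compute digits iteratively via a_i = x_i mod 19, x_{i+1} = (x_i − a_i)/19, with x_0 = x:
  x_0 = 22/5;  a_0 = 12;  x_1 = (x_0 − 12)/19 = -2/5
  x_1 = -2/5;  a_1 = 11;  x_2 = (x_1 − 11)/19 = -3/5
  x_2 = -3/5;  a_2 = 7;  x_3 = (x_2 − 7)/19 = -2/5
  x_3 = -2/5;  a_3 = 11;  x_4 = (x_3 − 11)/19 = -3/5
Digits: (12, 11, 7, 11).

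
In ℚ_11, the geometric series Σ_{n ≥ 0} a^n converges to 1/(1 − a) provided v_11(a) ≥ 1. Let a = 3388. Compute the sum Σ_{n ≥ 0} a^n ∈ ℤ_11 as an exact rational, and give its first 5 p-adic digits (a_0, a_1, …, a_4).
Σ a^n = 1/(1 − a) = -1/3387;  first 5 digits = (1, 0, 6, 2, 3)

v_11(a) = 2 ≥ 1, so the series converges in ℤ_11 to 1/(1 − a) = 1/(1 − 3388) = -1/3387. Expand this rational in ℤ_11: compute digits iteratively via d_i = x_i mod 11, x_{i+1} = (x_i − d_i)/11. The first 5 digits are (1, 0, 6, 2, 3).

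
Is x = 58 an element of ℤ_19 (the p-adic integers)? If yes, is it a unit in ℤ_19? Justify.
x ∈ ℤ_19^× (unit); v_19(x) = 0

ℤ_19 = {x ∈ ℚ_19 : v_19(x) ≥ 0} and ℤ_19^× = {x ∈ ℤ_19 : v_19(x) = 0}. Here v_19(58) = v_19(num) − v_19(den) = 0; compare against these criteria.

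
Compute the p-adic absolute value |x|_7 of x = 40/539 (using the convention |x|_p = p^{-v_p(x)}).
|40/539|_7 = 49

Step 1 — compute v_7(x) by factoring powers of 7 out of the numerator and denominator: v_7(40/539) = -2. Step 2 — apply |x|_p = p^{-v_p(x)} = 7^{2} = 49.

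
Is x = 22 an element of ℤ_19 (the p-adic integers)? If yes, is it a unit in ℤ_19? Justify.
x ∈ ℤ_19^× (unit); v_19(x) = 0

ℤ_19 = {x ∈ ℚ_19 : v_19(x) ≥ 0} and ℤ_19^× = {x ∈ ℤ_19 : v_19(x) = 0}. Here v_19(22) = v_19(num) − v_19(den) = 0; compare against these criteria.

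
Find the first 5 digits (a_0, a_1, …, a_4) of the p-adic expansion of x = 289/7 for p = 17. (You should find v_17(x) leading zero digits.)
(a_0, …, a_4) = (0, 0, 5, 7, 2)

v_17(289/7) = 2, so a_0 = ... = a_1 = 0. Factor out: x = 17^2 · u with u = 1/7 a unit in ℤ_17. Expand u iteratively via a_{v+i} = u_i mod 17, u_{i+1} = (u_i − a_{v+i})/17:
  u_0 = 1/7;  a_2 = 5;  u_1 = (u_0 − 5)/17 = -2/7
  u_1 = -2/7;  a_3 = 7;  u_2 = (u_1 − 7)/17 = -3/7
  u_2 = -3/7;  a_4 = 2;  u_3 = (u_2 − 2)/17 = -1/7
Digits: (0, 0, 5, 7, 2).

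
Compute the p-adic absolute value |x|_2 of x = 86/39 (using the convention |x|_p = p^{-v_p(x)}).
|86/39|_2 = 1/2

Step 1 — compute v_2(x) by factoring powers of 2 out of the numerator and denominator: v_2(86/39) = 1. Step 2 — apply |x|_p = p^{-v_p(x)} = 2^{-1} = 1/2.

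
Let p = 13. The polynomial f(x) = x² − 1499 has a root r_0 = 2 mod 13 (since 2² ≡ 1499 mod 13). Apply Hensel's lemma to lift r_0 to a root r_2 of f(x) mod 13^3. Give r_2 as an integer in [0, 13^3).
r_2 = 1601 (mod 2197)

Hensel's recurrence: r_{i+1} = r_i − f(r_i)·(f′(r_i))^{-1} mod 13^{i+2}, with f′(x) = 2x. Iterate:
  r_0 = 2 (mod 13)
  r_1 = 80 (mod 169)
  r_2 = 1601 (mod 2197)
Final: r_2 = 1601, and one checks f(r_2) ≡ 0 mod 13^3.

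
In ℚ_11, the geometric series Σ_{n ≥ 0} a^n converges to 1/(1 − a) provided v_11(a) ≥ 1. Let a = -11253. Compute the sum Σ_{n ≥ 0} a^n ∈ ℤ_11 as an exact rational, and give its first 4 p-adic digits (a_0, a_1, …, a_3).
Σ a^n = 1/(1 − a) = 1/11254;  first 4 digits = (1, 0, 6, 2)

v_11(a) = 2 ≥ 1, so the series converges in ℤ_11 to 1/(1 − a) = 1/(1 − (-11253)) = 1/11254. Expand this rational in ℤ_11: compute digits iteratively via d_i = x_i mod 11, x_{i+1} = (x_i − d_i)/11. The first 4 digits are (1, 0, 6, 2).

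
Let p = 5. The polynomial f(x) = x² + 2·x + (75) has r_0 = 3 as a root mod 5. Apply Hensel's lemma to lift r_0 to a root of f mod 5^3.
r_2 = 98 (mod 125)

Hensel: r_{i+1} = r_i − f(r_i)·(f′(r_i))^{-1} mod 5^{i+2}, f′(x) = 2x + 2. Iterate:
  r_0 = 3 (mod 5)
  r_1 = 23 (mod 25)
  r_2 = 98 (mod 125)
Final: r = 98 satisfies f(r) ≡ 0 mod 5^3.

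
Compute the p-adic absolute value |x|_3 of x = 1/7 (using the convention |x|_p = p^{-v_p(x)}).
|1/7|_3 = 1

Step 1 — compute v_3(x) by factoring powers of 3 out of the numerator and denominator: v_3(1/7) = 0. Step 2 — apply |x|_p = p^{-v_p(x)} = 3^{0} = 1.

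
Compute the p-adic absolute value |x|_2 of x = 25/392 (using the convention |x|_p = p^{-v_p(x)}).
|25/392|_2 = 8

Step 1 — compute v_2(x) by factoring powers of 2 out of the numerator and denominator: v_2(25/392) = -3. Step 2 — apply |x|_p = p^{-v_p(x)} = 2^{3} = 8.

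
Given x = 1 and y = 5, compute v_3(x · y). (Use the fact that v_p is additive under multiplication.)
v_3(5) = 0

v_p(x) = 0 (factor: 1 = 3^0 · 1); v_p(y) = 0 (factor: 5 = 3^0 · 5). Additivity: v_p(xy) = v_p(x) + v_p(y) = 0 + 0 = 0. (Direct check: xy = 5 = 3^0 · (5).)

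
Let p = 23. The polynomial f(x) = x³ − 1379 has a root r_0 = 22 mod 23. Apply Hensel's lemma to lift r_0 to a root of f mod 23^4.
r_3 = 224226 (mod 279841)

Hensel: r_{i+1} = r_i − f(r_i)/f′(r_i) mod 23^{i+2}, where f′(x) = 3x². Iterate:
  r_0 = 22 (mod 23)
  r_1 = 459 (mod 529)
  r_2 = 5220 (mod 12167)
  r_3 = 224226 (mod 279841)
Final: r = 224226 with f(r) ≡ 0 mod 23^4.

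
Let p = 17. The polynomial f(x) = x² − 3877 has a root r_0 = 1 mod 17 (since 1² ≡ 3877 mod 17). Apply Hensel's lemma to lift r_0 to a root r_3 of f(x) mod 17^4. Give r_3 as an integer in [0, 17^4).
r_3 = 30261 (mod 83521)

Hensel's recurrence: r_{i+1} = r_i − f(r_i)·(f′(r_i))^{-1} mod 17^{i+2}, with f′(x) = 2x. Iterate:
  r_0 = 1 (mod 17)
  r_1 = 205 (mod 289)
  r_2 = 783 (mod 4913)
  r_3 = 30261 (mod 83521)
Final: r_3 = 30261, and one checks f(r_3) ≡ 0 mod 17^4.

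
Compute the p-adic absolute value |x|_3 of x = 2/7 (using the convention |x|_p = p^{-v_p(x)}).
|2/7|_3 = 1

Step 1 — compute v_3(x) by factoring powers of 3 out of the numerator and denominator: v_3(2/7) = 0. Step 2 — apply |x|_p = p^{-v_p(x)} = 3^{0} = 1.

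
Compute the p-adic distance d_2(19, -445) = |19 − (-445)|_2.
d_2(19, -445) = 1/16

Step 1 — x − y = 19 − (-445) = 464. Step 2 — v_2(464) = 4 (factor: 464 = (2^4 · 29); the sign does not affect v_p). Step 3 — |x − y|_2 = 2^{-4} = 1/16.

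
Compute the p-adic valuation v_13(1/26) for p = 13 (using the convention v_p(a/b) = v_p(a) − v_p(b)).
v_13(1/26) = -1

Factor powers of 13 from the numerator and denominator of the reduced fraction: 1 = 13^0 · 1 and 26 = 13^1 · 2. Apply v_p(a/b) = v_p(a) − v_p(b): v_13(1/26) = 0 − 1 = -1.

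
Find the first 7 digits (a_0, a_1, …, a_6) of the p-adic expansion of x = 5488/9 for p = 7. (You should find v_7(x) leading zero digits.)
(a_0, …, a_6) = (0, 0, 0, 1, 4, 1, 6)

v_7(5488/9) = 3, so a_0 = ... = a_2 = 0. Factor out: x = 7^3 · u with u = 16/9 a unit in ℤ_7. Expand u iteratively via a_{v+i} = u_i mod 7, u_{i+1} = (u_i − a_{v+i})/7:
  u_0 = 16/9;  a_3 = 1;  u_1 = (u_0 − 1)/7 = 1/9
  u_1 = 1/9;  a_4 = 4;  u_2 = (u_1 − 4)/7 = -5/9
  u_2 = -5/9;  a_5 = 1;  u_3 = (u_2 − 1)/7 = -2/9
  u_3 = -2/9;  a_6 = 6;  u_4 = (u_3 − 6)/7 = -8/9
Digits: (0, 0, 0, 1, 4, 1, 6).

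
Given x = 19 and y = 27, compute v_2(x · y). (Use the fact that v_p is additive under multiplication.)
v_2(513) = 0

v_p(x) = 0 (factor: 19 = 2^0 · 19); v_p(y) = 0 (factor: 27 = 2^0 · 27). Additivity: v_p(xy) = v_p(x) + v_p(y) = 0 + 0 = 0. (Direct check: xy = 513 = 2^0 · (513).)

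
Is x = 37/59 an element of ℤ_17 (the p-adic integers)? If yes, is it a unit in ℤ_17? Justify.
x ∈ ℤ_17^× (unit); v_17(x) = 0

ℤ_17 = {x ∈ ℚ_17 : v_17(x) ≥ 0} and ℤ_17^× = {x ∈ ℤ_17 : v_17(x) = 0}. Here v_17(37/59) = v_17(num) − v_17(den) = 0; compare against these criteria.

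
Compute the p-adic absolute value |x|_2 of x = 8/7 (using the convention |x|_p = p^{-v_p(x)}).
|8/7|_2 = 1/8

Step 1 — compute v_2(x) by factoring powers of 2 out of the numerator and denominator: v_2(8/7) = 3. Step 2 — apply |x|_p = p^{-v_p(x)} = 2^{-3} = 1/8.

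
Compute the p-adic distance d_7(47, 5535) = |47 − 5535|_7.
d_7(47, 5535) = 1/343

Step 1 — x − y = 47 − 5535 = -5488. Step 2 — v_7(-5488) = 3 (factor: -5488 = −(7^3 · 16); the sign does not affect v_p). Step 3 — |x − y|_7 = 7^{-3} = 1/343.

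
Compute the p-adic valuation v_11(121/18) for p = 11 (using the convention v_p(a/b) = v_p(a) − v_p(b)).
v_11(121/18) = 2

Factor powers of 11 from the numerator and denominator of the reduced fraction: 121 = 11^2 · 1 and 18 = 11^0 · 18. Apply v_p(a/b) = v_p(a) − v_p(b): v_11(121/18) = 2 − 0 = 2.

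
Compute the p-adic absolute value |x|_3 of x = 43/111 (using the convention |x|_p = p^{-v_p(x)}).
|43/111|_3 = 3

Step 1 — compute v_3(x) by factoring powers of 3 out of the numerator and denominator: v_3(43/111) = -1. Step 2 — apply |x|_p = p^{-v_p(x)} = 3^{1} = 3.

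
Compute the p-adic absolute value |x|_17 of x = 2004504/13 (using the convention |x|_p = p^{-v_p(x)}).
|2004504/13|_17 = 1/83521

Step 1 — compute v_17(x) by factoring powers of 17 out of the numerator and denominator: v_17(2004504/13) = 4. Step 2 — apply |x|_p = p^{-v_p(x)} = 17^{-4} = 1/83521.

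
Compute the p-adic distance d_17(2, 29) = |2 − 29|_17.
d_17(2, 29) = 1

Step 1 — x − y = 2 − 29 = -27. Step 2 — v_17(-27) = 0 (factor: -27 = −(17^0 · 27); the sign does not affect v_p). Step 3 — |x − y|_17 = 17^{0} = 1.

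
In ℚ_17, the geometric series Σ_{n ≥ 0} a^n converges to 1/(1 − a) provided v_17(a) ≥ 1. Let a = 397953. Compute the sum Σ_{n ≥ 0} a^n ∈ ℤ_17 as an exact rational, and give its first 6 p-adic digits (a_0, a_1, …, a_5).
Σ a^n = 1/(1 − a) = -1/397952;  first 6 digits = (1, 0, 0, 13, 4, 0)

v_17(a) = 3 ≥ 1, so the series converges in ℤ_17 to 1/(1 − a) = 1/(1 − 397953) = -1/397952. Expand this rational in ℤ_17: compute digits iteratively via d_i = x_i mod 17, x_{i+1} = (x_i − d_i)/17. The first 6 digits are (1, 0, 0, 13, 4, 0).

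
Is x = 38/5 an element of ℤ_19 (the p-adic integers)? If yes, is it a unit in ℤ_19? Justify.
x ∈ ℤ_19 but not a unit; v_19(x) = 1 > 0

ℤ_19 = {x ∈ ℚ_19 : v_19(x) ≥ 0} and ℤ_19^× = {x ∈ ℤ_19 : v_19(x) = 0}. Here v_19(38/5) = v_19(num) − v_19(den) = 1; compare against these criteria.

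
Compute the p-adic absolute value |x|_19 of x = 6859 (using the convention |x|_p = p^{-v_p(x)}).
|6859|_19 = 1/6859

Step 1 — compute v_19(x) by factoring powers of 19 out of the numerator and denominator: v_19(6859) = 3. Step 2 — apply |x|_p = p^{-v_p(x)} = 19^{-3} = 1/6859.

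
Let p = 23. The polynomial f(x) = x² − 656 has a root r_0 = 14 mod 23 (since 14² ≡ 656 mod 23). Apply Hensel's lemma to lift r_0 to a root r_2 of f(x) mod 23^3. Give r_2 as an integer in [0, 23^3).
r_2 = 10157 (mod 12167)

Hensel's recurrence: r_{i+1} = r_i − f(r_i)·(f′(r_i))^{-1} mod 23^{i+2}, with f′(x) = 2x. Iterate:
  r_0 = 14 (mod 23)
  r_1 = 106 (mod 529)
  r_2 = 10157 (mod 12167)
Final: r_2 = 10157, and one checks f(r_2) ≡ 0 mod 23^3.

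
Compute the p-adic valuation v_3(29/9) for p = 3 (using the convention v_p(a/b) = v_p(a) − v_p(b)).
v_3(29/9) = -2

Factor powers of 3 from the numerator and denominator of the reduced fraction: 29 = 3^0 · 29 and 9 = 3^2 · 1. Apply v_p(a/b) = v_p(a) − v_p(b): v_3(29/9) = 0 − 2 = -2.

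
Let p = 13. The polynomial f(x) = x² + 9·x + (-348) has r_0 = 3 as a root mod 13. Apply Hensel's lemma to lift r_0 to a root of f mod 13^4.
r_3 = 15538 (mod 28561)

Hensel: r_{i+1} = r_i − f(r_i)·(f′(r_i))^{-1} mod 13^{i+2}, f′(x) = 2x + 9. Iterate:
  r_0 = 3 (mod 13)
  r_1 = 159 (mod 169)
  r_2 = 159 (mod 2197)
  r_3 = 15538 (mod 28561)
Final: r = 15538 satisfies f(r) ≡ 0 mod 13^4.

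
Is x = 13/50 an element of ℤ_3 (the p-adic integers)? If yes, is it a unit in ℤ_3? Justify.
x ∈ ℤ_3^× (unit); v_3(x) = 0

ℤ_3 = {x ∈ ℚ_3 : v_3(x) ≥ 0} and ℤ_3^× = {x ∈ ℤ_3 : v_3(x) = 0}. Here v_3(13/50) = v_3(num) − v_3(den) = 0; compare against these criteria.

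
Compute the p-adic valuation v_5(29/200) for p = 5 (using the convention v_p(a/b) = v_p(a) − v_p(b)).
v_5(29/200) = -2

Factor powers of 5 from the numerator and denominator of the reduced fraction: 29 = 5^0 · 29 and 200 = 5^2 · 8. Apply v_p(a/b) = v_p(a) − v_p(b): v_5(29/200) = 0 − 2 = -2.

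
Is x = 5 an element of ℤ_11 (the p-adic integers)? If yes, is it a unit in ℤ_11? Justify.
x ∈ ℤ_11^× (unit); v_11(x) = 0

ℤ_11 = {x ∈ ℚ_11 : v_11(x) ≥ 0} and ℤ_11^× = {x ∈ ℤ_11 : v_11(x) = 0}. Here v_11(5) = v_11(num) − v_11(den) = 0; compare against these criteria.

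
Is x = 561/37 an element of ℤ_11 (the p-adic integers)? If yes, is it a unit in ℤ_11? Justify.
x ∈ ℤ_11 but not a unit; v_11(x) = 1 > 0

ℤ_11 = {x ∈ ℚ_11 : v_11(x) ≥ 0} and ℤ_11^× = {x ∈ ℤ_11 : v_11(x) = 0}. Here v_11(561/37) = v_11(num) − v_11(den) = 1; compare against these criteria.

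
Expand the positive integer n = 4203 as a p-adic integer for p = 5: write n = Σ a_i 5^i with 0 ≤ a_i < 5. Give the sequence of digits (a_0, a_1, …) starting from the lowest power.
(a_0, a_1, …) = (3, 0, 3, 3, 1, 1)

Repeated division by 5 gives the digits low-to-high: 4203 = 3 + 3·5^2 + 3·5^3 + 1·5^4 + 1·5^5. Digit sequence: (3, 0, 3, 3, 1, 1).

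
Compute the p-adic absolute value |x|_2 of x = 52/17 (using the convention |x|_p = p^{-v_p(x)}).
|52/17|_2 = 1/4

Step 1 — compute v_2(x) by factoring powers of 2 out of the numerator and denominator: v_2(52/17) = 2. Step 2 — apply |x|_p = p^{-v_p(x)} = 2^{-2} = 1/4.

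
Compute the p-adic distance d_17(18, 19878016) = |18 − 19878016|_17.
d_17(18, 19878016) = 1/1419857

Step 1 — x − y = 18 − 19878016 = -19877998. Step 2 — v_17(-19877998) = 5 (factor: -19877998 = −(17^5 · 14); the sign does not affect v_p). Step 3 — |x − y|_17 = 17^{-5} = 1/1419857.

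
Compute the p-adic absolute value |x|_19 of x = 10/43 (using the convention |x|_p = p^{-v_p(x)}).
|10/43|_19 = 1

Step 1 — compute v_19(x) by factoring powers of 19 out of the numerator and denominator: v_19(10/43) = 0. Step 2 — apply |x|_p = p^{-v_p(x)} = 19^{0} = 1.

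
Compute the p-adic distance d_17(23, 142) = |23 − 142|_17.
d_17(23, 142) = 1/17

Step 1 — x − y = 23 − 142 = -119. Step 2 — v_17(-119) = 1 (factor: -119 = −(17^1 · 7); the sign does not affect v_p). Step 3 — |x − y|_17 = 17^{-1} = 1/17.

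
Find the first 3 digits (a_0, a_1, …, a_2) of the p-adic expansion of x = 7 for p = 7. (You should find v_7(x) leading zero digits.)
(a_0, …, a_2) = (0, 1, 0)

v_7(7) = 1, so a_0 = ... = a_0 = 0. Factor out: x = 7^1 · u with u = 1 a unit in ℤ_7. Expand u iteratively via a_{v+i} = u_i mod 7, u_{i+1} = (u_i − a_{v+i})/7:
  u_0 = 1;  a_1 = 1;  u_1 = (u_0 − 1)/7 = 0
  u_1 = 0;  a_2 = 0;  u_2 = (u_1 − 0)/7 = 0
Digits: (0, 1, 0).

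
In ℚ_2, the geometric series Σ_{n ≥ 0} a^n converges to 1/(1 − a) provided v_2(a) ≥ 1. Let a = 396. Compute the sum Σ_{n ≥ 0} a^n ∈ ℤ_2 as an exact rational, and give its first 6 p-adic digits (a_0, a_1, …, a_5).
Σ a^n = 1/(1 − a) = -1/395;  first 6 digits = (1, 0, 1, 1, 1, 0)

v_2(a) = 2 ≥ 1, so the series converges in ℤ_2 to 1/(1 − a) = 1/(1 − 396) = -1/395. Expand this rational in ℤ_2: compute digits iteratively via d_i = x_i mod 2, x_{i+1} = (x_i − d_i)/2. The first 6 digits are (1, 0, 1, 1, 1, 0).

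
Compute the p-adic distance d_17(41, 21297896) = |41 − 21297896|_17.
d_17(41, 21297896) = 1/1419857

Step 1 — x − y = 41 − 21297896 = -21297855. Step 2 — v_17(-21297855) = 5 (factor: -21297855 = −(17^5 · 15); the sign does not affect v_p). Step 3 — |x − y|_17 = 17^{-5} = 1/1419857.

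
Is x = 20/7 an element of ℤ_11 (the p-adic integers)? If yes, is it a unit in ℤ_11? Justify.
x ∈ ℤ_11^× (unit); v_11(x) = 0

ℤ_11 = {x ∈ ℚ_11 : v_11(x) ≥ 0} and ℤ_11^× = {x ∈ ℤ_11 : v_11(x) = 0}. Here v_11(20/7) = v_11(num) − v_11(den) = 0; compare against these criteria.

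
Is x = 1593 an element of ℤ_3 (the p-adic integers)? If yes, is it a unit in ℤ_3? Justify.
x ∈ ℤ_3 but not a unit; v_3(x) = 3 > 0

ℤ_3 = {x ∈ ℚ_3 : v_3(x) ≥ 0} and ℤ_3^× = {x ∈ ℤ_3 : v_3(x) = 0}. Here v_3(1593) = v_3(num) − v_3(den) = 3; compare against these criteria.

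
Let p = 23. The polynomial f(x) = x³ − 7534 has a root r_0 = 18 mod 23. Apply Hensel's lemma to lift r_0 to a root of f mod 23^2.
r_1 = 478 (mod 529)

Hensel: r_{i+1} = r_i − f(r_i)/f′(r_i) mod 23^{i+2}, where f′(x) = 3x². Iterate:
  r_0 = 18 (mod 23)
  r_1 = 478 (mod 529)
Final: r = 478 with f(r) ≡ 0 mod 23^2.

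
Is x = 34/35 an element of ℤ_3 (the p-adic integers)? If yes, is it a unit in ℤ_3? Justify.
x ∈ ℤ_3^× (unit); v_3(x) = 0

ℤ_3 = {x ∈ ℚ_3 : v_3(x) ≥ 0} and ℤ_3^× = {x ∈ ℤ_3 : v_3(x) = 0}. Here v_3(34/35) = v_3(num) − v_3(den) = 0; compare against these criteria.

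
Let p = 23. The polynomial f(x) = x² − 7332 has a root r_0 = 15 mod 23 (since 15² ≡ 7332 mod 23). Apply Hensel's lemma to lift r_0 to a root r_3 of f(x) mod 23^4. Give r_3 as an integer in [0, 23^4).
r_3 = 30352 (mod 279841)

Hensel's recurrence: r_{i+1} = r_i − f(r_i)·(f′(r_i))^{-1} mod 23^{i+2}, with f′(x) = 2x. Iterate:
  r_0 = 15 (mod 23)
  r_1 = 199 (mod 529)
  r_2 = 6018 (mod 12167)
  r_3 = 30352 (mod 279841)
Final: r_3 = 30352, and one checks f(r_3) ≡ 0 mod 23^4.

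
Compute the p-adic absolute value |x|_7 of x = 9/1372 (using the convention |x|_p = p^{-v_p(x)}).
|9/1372|_7 = 343

Step 1 — compute v_7(x) by factoring powers of 7 out of the numerator and denominator: v_7(9/1372) = -3. Step 2 — apply |x|_p = p^{-v_p(x)} = 7^{3} = 343.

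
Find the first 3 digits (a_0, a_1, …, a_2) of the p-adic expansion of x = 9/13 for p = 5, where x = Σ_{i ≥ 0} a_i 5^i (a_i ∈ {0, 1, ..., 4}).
(a_0, …, a_2) = (3, 3, 2)

v_5(9/13) = 0 (numerator and denominator both coprime to 5), so x ∈ ℤ_5^×. Compute digits iteratively via a_i = x_i mod 5, x_{i+1} = (x_i − a_i)/5, with x_0 = x:
  x_0 = 9/13;  a_0 = 3;  x_1 = (x_0 − 3)/5 = -6/13
  x_1 = -6/13;  a_1 = 3;  x_2 = (x_1 − 3)/5 = -9/13
  x_2 = -9/13;  a_2 = 2;  x_3 = (x_2 − 2)/5 = -7/13
Digits: (3, 3, 2).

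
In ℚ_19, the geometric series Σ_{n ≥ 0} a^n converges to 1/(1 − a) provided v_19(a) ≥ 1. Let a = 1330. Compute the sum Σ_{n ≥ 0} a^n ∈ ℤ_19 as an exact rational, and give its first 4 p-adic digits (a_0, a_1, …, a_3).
Σ a^n = 1/(1 − a) = -1/1329;  first 4 digits = (1, 13, 1, 4)

v_19(a) = 1 ≥ 1, so the series converges in ℤ_19 to 1/(1 − a) = 1/(1 − 1330) = -1/1329. Expand this rational in ℤ_19: compute digits iteratively via d_i = x_i mod 19, x_{i+1} = (x_i − d_i)/19. The first 4 digits are (1, 13, 1, 4).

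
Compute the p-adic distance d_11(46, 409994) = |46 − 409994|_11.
d_11(46, 409994) = 1/14641

Step 1 — x − y = 46 − 409994 = -409948. Step 2 — v_11(-409948) = 4 (factor: -409948 = −(11^4 · 28); the sign does not affect v_p). Step 3 — |x − y|_11 = 11^{-4} = 1/14641.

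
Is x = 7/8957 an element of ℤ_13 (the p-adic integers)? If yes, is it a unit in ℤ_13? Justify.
x ∉ ℤ_13 (v_13(x) = -2 < 0)

ℤ_13 = {x ∈ ℚ_13 : v_13(x) ≥ 0} and ℤ_13^× = {x ∈ ℤ_13 : v_13(x) = 0}. Here v_13(7/8957) = v_13(num) − v_13(den) = -2; compare against these criteria.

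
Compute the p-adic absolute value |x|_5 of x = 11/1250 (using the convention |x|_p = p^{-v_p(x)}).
|11/1250|_5 = 625

Step 1 — compute v_5(x) by factoring powers of 5 out of the numerator and denominator: v_5(11/1250) = -4. Step 2 — apply |x|_p = p^{-v_p(x)} = 5^{4} = 625.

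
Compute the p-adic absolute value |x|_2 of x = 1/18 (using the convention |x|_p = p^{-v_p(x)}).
|1/18|_2 = 2

Step 1 — compute v_2(x) by factoring powers of 2 out of the numerator and denominator: v_2(1/18) = -1. Step 2 — apply |x|_p = p^{-v_p(x)} = 2^{1} = 2.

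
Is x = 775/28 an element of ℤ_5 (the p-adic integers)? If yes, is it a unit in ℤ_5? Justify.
x ∈ ℤ_5 but not a unit; v_5(x) = 2 > 0

ℤ_5 = {x ∈ ℚ_5 : v_5(x) ≥ 0} and ℤ_5^× = {x ∈ ℤ_5 : v_5(x) = 0}. Here v_5(775/28) = v_5(num) − v_5(den) = 2; compare against these criteria.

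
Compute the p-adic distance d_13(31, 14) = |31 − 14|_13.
d_13(31, 14) = 1

Step 1 — x − y = 31 − 14 = 17. Step 2 — v_13(17) = 0 (factor: 17 = (13^0 · 17); the sign does not affect v_p). Step 3 — |x − y|_13 = 13^{0} = 1.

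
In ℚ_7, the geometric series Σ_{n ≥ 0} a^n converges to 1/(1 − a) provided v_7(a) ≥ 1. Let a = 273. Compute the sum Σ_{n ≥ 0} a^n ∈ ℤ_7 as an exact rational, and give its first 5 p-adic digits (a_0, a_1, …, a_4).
Σ a^n = 1/(1 − a) = -1/272;  first 5 digits = (1, 4, 0, 2, 4)

v_7(a) = 1 ≥ 1, so the series converges in ℤ_7 to 1/(1 − a) = 1/(1 − 273) = -1/272. Expand this rational in ℤ_7: compute digits iteratively via d_i = x_i mod 7, x_{i+1} = (x_i − d_i)/7. The first 5 digits are (1, 4, 0, 2, 4).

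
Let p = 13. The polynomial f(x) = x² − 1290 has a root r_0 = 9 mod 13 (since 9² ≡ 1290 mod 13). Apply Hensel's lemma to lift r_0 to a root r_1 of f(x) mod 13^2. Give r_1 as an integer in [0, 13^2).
r_1 = 48 (mod 169)

Hensel's recurrence: r_{i+1} = r_i − f(r_i)·(f′(r_i))^{-1} mod 13^{i+2}, with f′(x) = 2x. Iterate:
  r_0 = 9 (mod 13)
  r_1 = 48 (mod 169)
Final: r_1 = 48, and one checks f(r_1) ≡ 0 mod 13^2.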